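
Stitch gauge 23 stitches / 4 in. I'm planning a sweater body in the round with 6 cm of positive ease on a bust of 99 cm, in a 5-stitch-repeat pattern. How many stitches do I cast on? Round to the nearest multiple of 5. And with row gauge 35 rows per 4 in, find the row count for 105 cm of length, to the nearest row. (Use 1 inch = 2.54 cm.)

Finished = 99 + 6 = 105 cm.
105 cm × 1/2.54 = 41.34 inches.
23/4 = 5.75 sts per in; 41.34 × 5.75 = 237.70 sts.
Nearest multiple of 5 → 240.
105 cm = 41.34 inches; × 8.75 = 361.71 → 362 rows.

Cast on 240 stitches; work 362 rows.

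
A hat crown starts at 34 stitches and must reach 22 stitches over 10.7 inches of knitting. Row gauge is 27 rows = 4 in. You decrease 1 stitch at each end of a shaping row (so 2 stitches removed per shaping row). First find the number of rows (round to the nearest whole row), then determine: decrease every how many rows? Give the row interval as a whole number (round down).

Decrease every 12th row.

Rows = 10.7 × 6.75 = 72.2 → 72 rows.
Stitches to remove: 12 → 6 shaping rows (at 2 st each).
72 / 6 = 12.00 → every 12 rows.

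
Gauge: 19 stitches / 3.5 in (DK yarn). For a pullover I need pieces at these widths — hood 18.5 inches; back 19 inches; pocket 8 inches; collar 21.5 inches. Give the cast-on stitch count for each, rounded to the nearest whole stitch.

hood 100; back 103; pocket 43; collar 117.

Rate = 19/3.5 = 5.429 sts per in.
hood: 18.5 × 5.429 = 100.43 → 100.
back: 19 × 5.429 = 103.14 → 103.
pocket: 8 × 5.429 = 43.43 → 43.
collar: 21.5 × 5.429 = 116.71 → 117.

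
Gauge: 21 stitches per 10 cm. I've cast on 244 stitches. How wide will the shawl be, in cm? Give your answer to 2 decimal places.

21 stitches / 10 cm = 2.1 stitches per cm.
244 / 2.1 = 116.190 cm.

116.19 cm.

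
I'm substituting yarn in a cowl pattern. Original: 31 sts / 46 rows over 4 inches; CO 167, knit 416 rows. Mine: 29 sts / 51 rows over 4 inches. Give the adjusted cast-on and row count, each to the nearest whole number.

Cast on 156 stitches; work 461 rows.

Stitches: 167 × 29/31 = 156.23 → 156.
Rows: 416 × 51/46 = 461.22 → 461.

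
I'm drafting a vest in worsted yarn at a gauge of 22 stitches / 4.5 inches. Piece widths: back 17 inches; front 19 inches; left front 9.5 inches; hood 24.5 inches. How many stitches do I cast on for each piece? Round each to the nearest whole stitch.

back 83; front 93; left front 46; hood 120.

Rate = 22/4.5 = 4.889 sts per in.
back: 17 × 4.889 = 83.11 → 83.
front: 19 × 4.889 = 92.89 → 93.
left front: 9.5 × 4.889 = 46.44 → 46.
hood: 24.5 × 4.889 = 119.78 → 120.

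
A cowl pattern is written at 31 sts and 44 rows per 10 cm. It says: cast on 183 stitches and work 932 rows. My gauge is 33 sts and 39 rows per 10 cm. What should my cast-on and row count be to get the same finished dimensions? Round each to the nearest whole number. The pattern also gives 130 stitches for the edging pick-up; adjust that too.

Stitches: 183 × 33/31 = 194.81 → 195.
Rows: 932 × 39/44 = 826.09 → 826.
edging pick-up: 130 × 33/31 = 138.39 → 138.

Cast on 195 stitches; work 826 rows; edging pick-up 138 stitches.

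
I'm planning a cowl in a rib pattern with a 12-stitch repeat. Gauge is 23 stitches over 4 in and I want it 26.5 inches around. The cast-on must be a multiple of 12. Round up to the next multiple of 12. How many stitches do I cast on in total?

23 / 4 = 5.75 sts per inch.
26.5 × 5.75 = 152.38 sts.
Next multiple of 12: 156.

CO 156 sts.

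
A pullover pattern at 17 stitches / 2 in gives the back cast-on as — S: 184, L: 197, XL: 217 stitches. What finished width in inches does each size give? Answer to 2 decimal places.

17/2 = 8.5 sts per in.
S: 184 / 8.5 = 21.647 → 21.65 in.
L: 197 / 8.5 = 23.176 → 23.18 in.
XL: 217 / 8.5 = 25.529 → 25.53 in.

S 21.65 inches; L 23.18 inches; XL 25.53 inches.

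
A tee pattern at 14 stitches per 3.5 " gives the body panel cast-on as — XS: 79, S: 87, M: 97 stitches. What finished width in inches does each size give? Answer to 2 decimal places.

XS 19.75 inches; S 21.75 inches; M 24.25 inches.

14/3.5 = 4 sts per in.
XS: 79 / 4 = 19.750 → 19.75 in.
S: 87 / 4 = 21.750 → 21.75 in.
M: 97 / 4 = 24.250 → 24.25 in.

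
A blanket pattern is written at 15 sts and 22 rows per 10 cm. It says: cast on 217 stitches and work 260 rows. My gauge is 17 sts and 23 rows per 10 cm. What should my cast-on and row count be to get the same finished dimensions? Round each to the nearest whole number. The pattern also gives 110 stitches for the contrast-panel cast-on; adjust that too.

Cast on 246 stitches; work 272 rows; contrast-panel cast-on 125 stitches.

Stitches: 217 × 17/15 = 245.93 → 246.
Rows: 260 × 23/22 = 271.82 → 272.
contrast-panel cast-on: 110 × 17/15 = 124.67 → 125.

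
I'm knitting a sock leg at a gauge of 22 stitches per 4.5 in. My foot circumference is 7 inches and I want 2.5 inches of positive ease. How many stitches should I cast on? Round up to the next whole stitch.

CO 47 sts.

Finished = 7 + 2.5 = 9.5 in.
22 / 4.5 = 4.889 sts per inch.
9.50 × 4.889 = 46.44 sts.
→ 47 sts.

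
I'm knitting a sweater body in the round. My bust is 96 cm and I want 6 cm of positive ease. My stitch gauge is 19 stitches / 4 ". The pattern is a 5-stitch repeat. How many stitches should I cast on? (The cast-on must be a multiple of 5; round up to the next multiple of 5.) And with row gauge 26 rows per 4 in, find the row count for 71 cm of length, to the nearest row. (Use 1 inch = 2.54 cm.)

Cast on 195 stitches; work 182 rows.

Finished = 96 + 6 = 102 cm.
102 cm × 1/2.54 = 40.16 inches.
19/4 = 4.75 sts per in; 40.16 × 4.75 = 190.75 sts.
Next multiple of 5 → 195.
71 cm = 27.95 inches; × 6.5 = 181.69 → 182 rows.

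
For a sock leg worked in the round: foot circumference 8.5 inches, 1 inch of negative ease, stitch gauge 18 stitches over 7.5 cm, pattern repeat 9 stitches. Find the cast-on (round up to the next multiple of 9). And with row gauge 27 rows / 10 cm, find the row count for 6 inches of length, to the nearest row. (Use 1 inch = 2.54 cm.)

Finished = 8.5 − 1 = 7.5 inches.
7.5 inches × 2.54 = 19.05 cm.
18/7.5 = 2.4 sts per cm; 19.05 × 2.4 = 45.72 sts.
Next multiple of 9 → 54.
6 inches = 15.24 cm; × 2.7 = 41.15 → 41 rows.

Cast on 54 stitches; work 41 rows.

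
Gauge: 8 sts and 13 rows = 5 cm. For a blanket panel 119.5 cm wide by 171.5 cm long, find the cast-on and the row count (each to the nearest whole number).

Stitch gauge = 8/5 = 1.6 sts/cm; 119.5 × 1.6 = 191.20 → 191 sts.
Row gauge = 13/5 = 2.6 rows/cm; 171.5 × 2.6 = 445.90 → 446 rows.

Cast on 191 stitches and work 446 rows.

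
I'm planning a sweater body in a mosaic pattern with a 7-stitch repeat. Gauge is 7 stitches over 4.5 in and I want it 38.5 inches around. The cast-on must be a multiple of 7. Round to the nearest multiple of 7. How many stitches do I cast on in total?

Cast on 63 stitches.

7 / 4.5 = 1.556 sts per inch.
38.5 × 1.556 = 59.89 sts.
Nearest multiple of 7: 63.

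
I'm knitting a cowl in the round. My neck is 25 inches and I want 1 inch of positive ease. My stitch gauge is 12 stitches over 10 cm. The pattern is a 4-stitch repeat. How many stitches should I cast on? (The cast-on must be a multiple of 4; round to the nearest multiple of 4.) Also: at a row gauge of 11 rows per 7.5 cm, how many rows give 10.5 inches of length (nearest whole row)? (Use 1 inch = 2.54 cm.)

Cast on 80 stitches; work 39 rows.

Finished = 25 + 1 = 26 inches.
26 inches × 2.54 = 66.04 cm.
12/10 = 1.2 sts per cm; 66.04 × 1.2 = 79.25 sts.
Nearest multiple of 4 → 80.
10.5 inches = 26.67 cm; × 1.467 = 39.12 → 39 rows.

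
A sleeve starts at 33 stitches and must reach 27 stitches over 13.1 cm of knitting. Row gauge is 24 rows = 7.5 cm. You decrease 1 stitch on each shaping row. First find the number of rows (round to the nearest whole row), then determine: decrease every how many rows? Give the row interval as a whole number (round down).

Rows = 13.1 × 3.2 = 41.9 → 42 rows.
Stitches to remove: 6 → 6 shaping rows (at 1 st each).
42 / 6 = 7.00 → every 7 rows.

Decrease every 7th row.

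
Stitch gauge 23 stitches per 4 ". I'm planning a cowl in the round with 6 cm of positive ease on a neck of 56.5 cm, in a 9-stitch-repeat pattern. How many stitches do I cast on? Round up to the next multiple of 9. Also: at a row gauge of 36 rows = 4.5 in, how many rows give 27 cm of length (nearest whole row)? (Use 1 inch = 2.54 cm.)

Finished = 56.5 + 6 = 62.5 cm.
62.5 cm × 1/2.54 = 24.61 inches.
23/4 = 5.75 sts per in; 24.61 × 5.75 = 141.49 sts.
Next multiple of 9 → 144.
27 cm = 10.63 inches; × 8 = 85.04 → 85 rows.

Cast on 144 stitches; work 85 rows.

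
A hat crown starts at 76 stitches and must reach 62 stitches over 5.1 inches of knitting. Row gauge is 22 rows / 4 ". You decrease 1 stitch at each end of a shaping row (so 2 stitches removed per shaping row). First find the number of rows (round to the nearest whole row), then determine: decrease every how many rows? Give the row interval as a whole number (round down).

Rows = 5.1 × 5.5 = 28.0 → 28 rows.
Stitches to remove: 14 → 7 shaping rows (at 2 st each).
28 / 7 = 4.00 → every 4 rows.

Decrease every 4th row.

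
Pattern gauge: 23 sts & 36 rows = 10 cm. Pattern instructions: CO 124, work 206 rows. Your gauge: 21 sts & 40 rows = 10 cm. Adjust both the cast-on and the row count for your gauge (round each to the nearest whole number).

Cast on 113 stitches; work 229 rows.

Stitches: 124 × 21/23 = 113.22 → 113.
Rows: 206 × 40/36 = 228.89 → 229.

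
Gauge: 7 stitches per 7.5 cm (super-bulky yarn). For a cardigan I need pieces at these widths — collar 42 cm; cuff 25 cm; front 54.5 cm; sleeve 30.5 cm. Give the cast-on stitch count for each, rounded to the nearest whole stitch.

collar 39; cuff 23; front 51; sleeve 28.

Rate = 7/7.5 = 0.933 sts per cm.
collar: 42 × 0.933 = 39.20 → 39.
cuff: 25 × 0.933 = 23.33 → 23.
front: 54.5 × 0.933 = 50.87 → 51.
sleeve: 30.5 × 0.933 = 28.47 → 28.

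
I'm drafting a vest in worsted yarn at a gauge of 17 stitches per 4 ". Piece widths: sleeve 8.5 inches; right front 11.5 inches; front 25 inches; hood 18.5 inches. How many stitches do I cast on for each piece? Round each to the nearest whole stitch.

sleeve 36; right front 49; front 106; hood 79.

Rate = 17/4 = 4.25 sts per in.
sleeve: 8.5 × 4.25 = 36.12 → 36.
right front: 11.5 × 4.25 = 48.88 → 49.
front: 25 × 4.25 = 106.25 → 106.
hood: 18.5 × 4.25 = 78.62 → 79.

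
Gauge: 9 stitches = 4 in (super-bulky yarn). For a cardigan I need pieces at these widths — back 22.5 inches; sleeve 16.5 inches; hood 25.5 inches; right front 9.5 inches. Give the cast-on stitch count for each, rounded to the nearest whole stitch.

Rate = 9/4 = 2.25 sts per in.
back: 22.5 × 2.25 = 50.62 → 51.
sleeve: 16.5 × 2.25 = 37.12 → 37.
hood: 25.5 × 2.25 = 57.38 → 57.
right front: 9.5 × 2.25 = 21.38 → 21.

back 51; sleeve 37; hood 57; right front 21.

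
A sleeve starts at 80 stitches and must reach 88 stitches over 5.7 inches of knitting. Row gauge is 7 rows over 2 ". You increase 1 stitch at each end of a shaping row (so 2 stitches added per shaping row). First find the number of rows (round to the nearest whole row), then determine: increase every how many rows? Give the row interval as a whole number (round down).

Rows = 5.7 × 3.5 = 19.9 → 20 rows.
Stitches to add: 8 → 4 shaping rows (at 2 st each).
20 / 4 = 5.00 → every 5 rows.

Increase every 5th row.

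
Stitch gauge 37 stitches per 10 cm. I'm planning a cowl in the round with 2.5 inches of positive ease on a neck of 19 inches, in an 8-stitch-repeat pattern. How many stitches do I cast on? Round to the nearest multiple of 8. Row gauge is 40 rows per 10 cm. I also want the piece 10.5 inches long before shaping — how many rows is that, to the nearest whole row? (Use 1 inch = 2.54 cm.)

Finished = 19 + 2.5 = 21.5 inches.
21.5 inches × 2.54 = 54.61 cm.
37/10 = 3.7 sts per cm; 54.61 × 3.7 = 202.06 sts.
Nearest multiple of 8 → 200.
10.5 inches = 26.67 cm; × 4 = 106.68 → 107 rows.

Cast on 200 stitches; work 107 rows.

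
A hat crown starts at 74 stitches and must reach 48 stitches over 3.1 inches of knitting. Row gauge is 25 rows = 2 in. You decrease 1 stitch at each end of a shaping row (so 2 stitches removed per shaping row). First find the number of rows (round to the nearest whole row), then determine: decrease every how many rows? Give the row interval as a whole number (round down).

Rows = 3.1 × 12.5 = 38.8 → 39 rows.
Stitches to remove: 26 → 13 shaping rows (at 2 st each).
39 / 13 = 3.00 → every 3 rows.

Decrease every 3rd row.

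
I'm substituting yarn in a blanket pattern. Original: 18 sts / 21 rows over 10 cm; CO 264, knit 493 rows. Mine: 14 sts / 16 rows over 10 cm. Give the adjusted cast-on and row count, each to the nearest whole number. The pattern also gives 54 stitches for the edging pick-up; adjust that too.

Stitches: 264 × 14/18 = 205.33 → 205.
Rows: 493 × 16/21 = 375.62 → 376.
edging pick-up: 54 × 14/18 = 42.00 → 42.

Cast on 205 stitches; work 376 rows; edging pick-up 42 stitches.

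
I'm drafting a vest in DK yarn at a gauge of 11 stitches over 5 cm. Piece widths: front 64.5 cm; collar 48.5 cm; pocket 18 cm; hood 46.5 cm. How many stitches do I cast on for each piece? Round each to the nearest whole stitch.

front 142; collar 107; pocket 40; hood 102.

Rate = 11/5 = 2.2 sts per cm.
front: 64.5 × 2.2 = 141.90 → 142.
collar: 48.5 × 2.2 = 106.70 → 107.
pocket: 18 × 2.2 = 39.60 → 40.
hood: 46.5 × 2.2 = 102.30 → 102.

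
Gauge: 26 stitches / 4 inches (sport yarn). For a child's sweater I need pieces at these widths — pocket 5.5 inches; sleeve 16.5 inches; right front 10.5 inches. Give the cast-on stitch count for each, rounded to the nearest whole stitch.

pocket 36; sleeve 107; right front 68.

Rate = 26/4 = 6.5 sts per in.
pocket: 5.5 × 6.5 = 35.75 → 36.
sleeve: 16.5 × 6.5 = 107.25 → 107.
right front: 10.5 × 6.5 = 68.25 → 68.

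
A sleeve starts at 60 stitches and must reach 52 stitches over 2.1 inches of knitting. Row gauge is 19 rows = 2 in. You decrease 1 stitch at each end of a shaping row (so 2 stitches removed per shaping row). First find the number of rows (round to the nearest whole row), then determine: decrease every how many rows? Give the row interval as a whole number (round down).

Rows = 2.1 × 9.5 = 19.9 → 20 rows.
Stitches to remove: 8 → 4 shaping rows (at 2 st each).
20 / 4 = 5.00 → every 5 rows.

Decrease every 5th row.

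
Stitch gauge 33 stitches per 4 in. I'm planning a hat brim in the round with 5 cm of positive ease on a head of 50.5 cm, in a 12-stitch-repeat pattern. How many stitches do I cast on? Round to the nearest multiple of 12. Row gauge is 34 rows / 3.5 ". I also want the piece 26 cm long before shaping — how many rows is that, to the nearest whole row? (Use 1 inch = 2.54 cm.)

Finished = 50.5 + 5 = 55.5 cm.
55.5 cm × 1/2.54 = 21.85 inches.
33/4 = 8.25 sts per in; 21.85 × 8.25 = 180.27 sts.
Nearest multiple of 12 → 180.
26 cm = 10.24 inches; × 9.714 = 99.44 → 99 rows.

Cast on 180 stitches; work 99 rows.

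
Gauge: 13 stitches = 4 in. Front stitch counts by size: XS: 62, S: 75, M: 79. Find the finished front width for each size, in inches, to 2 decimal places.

13/4 = 3.25 sts per in.
XS: 62 / 3.25 = 19.077 → 19.08 in.
S: 75 / 3.25 = 23.077 → 23.08 in.
M: 79 / 3.25 = 24.308 → 24.31 in.

XS 19.08 inches; S 23.08 inches; M 24.31 inches.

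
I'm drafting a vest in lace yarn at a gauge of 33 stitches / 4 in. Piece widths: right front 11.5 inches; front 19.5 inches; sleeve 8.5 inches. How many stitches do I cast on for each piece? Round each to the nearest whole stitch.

Rate = 33/4 = 8.25 sts per in.
right front: 11.5 × 8.25 = 94.88 → 95.
front: 19.5 × 8.25 = 160.88 → 161.
sleeve: 8.5 × 8.25 = 70.12 → 70.

right front 95; front 161; sleeve 70.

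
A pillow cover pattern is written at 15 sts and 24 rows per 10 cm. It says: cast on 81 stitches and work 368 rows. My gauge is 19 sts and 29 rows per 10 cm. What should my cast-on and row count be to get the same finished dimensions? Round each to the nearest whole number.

Stitches: 81 × 19/15 = 102.60 → 103.
Rows: 368 × 29/24 = 444.67 → 445.

Cast on 103 stitches; work 445 rows.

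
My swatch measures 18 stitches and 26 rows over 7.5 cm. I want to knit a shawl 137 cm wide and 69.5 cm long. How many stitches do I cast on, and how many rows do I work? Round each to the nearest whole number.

Stitch gauge = 18/7.5 = 2.4 sts/cm; 137 × 2.4 = 328.80 → 329 sts.
Row gauge = 26/7.5 = 3.467 rows/cm; 69.5 × 3.467 = 240.93 → 241 rows.

Cast on 329 stitches and work 241 rows.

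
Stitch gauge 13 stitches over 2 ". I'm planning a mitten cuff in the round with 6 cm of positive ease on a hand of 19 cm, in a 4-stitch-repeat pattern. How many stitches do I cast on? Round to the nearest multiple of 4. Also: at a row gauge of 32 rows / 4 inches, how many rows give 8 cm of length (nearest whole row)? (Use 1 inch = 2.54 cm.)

Cast on 64 stitches; work 25 rows.

Finished = 19 + 6 = 25 cm.
25 cm × 1/2.54 = 9.84 inches.
13/2 = 6.5 sts per in; 9.84 × 6.5 = 63.98 sts.
Nearest multiple of 4 → 64.
8 cm = 3.15 inches; × 8 = 25.20 → 25 rows.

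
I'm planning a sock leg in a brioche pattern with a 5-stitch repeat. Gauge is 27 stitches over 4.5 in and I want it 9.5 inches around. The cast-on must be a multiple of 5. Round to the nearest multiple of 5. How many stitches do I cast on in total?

27 / 4.5 = 6 sts per inch.
9.5 × 6 = 57.00 sts.
Nearest multiple of 5: 55.

55 stitches.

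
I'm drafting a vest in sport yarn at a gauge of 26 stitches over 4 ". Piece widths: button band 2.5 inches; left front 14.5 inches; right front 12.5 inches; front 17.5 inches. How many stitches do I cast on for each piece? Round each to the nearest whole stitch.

button band 16; left front 94; right front 81; front 114.

Rate = 26/4 = 6.5 sts per in.
button band: 2.5 × 6.5 = 16.25 → 16.
left front: 14.5 × 6.5 = 94.25 → 94.
right front: 12.5 × 6.5 = 81.25 → 81.
front: 17.5 × 6.5 = 113.75 → 114.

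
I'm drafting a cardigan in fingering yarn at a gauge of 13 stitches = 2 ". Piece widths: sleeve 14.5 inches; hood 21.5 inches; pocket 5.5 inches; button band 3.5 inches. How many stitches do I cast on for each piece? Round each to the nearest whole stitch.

Rate = 13/2 = 6.5 sts per in.
sleeve: 14.5 × 6.5 = 94.25 → 94.
hood: 21.5 × 6.5 = 139.75 → 140.
pocket: 5.5 × 6.5 = 35.75 → 36.
button band: 3.5 × 6.5 = 22.75 → 23.

sleeve 94; hood 140; pocket 36; button band 23.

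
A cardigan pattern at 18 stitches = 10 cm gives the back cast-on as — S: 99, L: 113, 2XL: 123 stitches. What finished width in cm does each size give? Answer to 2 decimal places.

S 55.00 cm; L 62.78 cm; 2XL 68.33 cm.

18/10 = 1.8 sts per cm.
S: 99 / 1.8 = 55.000 → 55.00 cm.
L: 113 / 1.8 = 62.778 → 62.78 cm.
2XL: 123 / 1.8 = 68.333 → 68.33 cm.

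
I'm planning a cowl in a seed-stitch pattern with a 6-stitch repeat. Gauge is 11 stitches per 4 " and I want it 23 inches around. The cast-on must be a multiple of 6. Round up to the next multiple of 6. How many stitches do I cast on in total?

Cast on 66 stitches.

11 / 4 = 2.75 sts per inch.
23 × 2.75 = 63.25 sts.
Next multiple of 6: 66.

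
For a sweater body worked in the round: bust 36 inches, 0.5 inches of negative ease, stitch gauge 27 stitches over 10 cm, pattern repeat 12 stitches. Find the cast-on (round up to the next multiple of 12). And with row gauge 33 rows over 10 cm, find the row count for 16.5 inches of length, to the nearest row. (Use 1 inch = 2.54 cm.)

Finished = 36 − 0.5 = 35.5 inches.
35.5 inches × 2.54 = 90.17 cm.
27/10 = 2.7 sts per cm; 90.17 × 2.7 = 243.46 sts.
Next multiple of 12 → 252.
16.5 inches = 41.91 cm; × 3.3 = 138.30 → 138 rows.

Cast on 252 stitches; work 138 rows.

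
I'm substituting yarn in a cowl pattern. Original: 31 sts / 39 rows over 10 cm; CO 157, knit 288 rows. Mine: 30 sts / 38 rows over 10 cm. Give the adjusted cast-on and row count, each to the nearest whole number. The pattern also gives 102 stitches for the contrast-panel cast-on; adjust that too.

Cast on 152 stitches; work 281 rows; contrast-panel cast-on 99 stitches.

Stitches: 157 × 30/31 = 151.94 → 152.
Rows: 288 × 38/39 = 280.62 → 281.
contrast-panel cast-on: 102 × 30/31 = 98.71 → 99.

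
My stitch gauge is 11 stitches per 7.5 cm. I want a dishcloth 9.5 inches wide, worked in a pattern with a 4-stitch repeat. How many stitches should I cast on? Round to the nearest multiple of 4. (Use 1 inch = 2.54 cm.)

9.5 in = 9.5 × 2.54 = 24.13 cm.
11 / 7.5 = 1.467 sts/cm.
24.13 × 1.467 = 35.39 sts.
→ 36.

Cast on 36 stitches.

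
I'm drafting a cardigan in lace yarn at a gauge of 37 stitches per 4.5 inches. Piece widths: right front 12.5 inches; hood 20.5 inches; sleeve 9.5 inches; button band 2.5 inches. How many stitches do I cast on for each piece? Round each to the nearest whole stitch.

Rate = 37/4.5 = 8.222 sts per in.
right front: 12.5 × 8.222 = 102.78 → 103.
hood: 20.5 × 8.222 = 168.56 → 169.
sleeve: 9.5 × 8.222 = 78.11 → 78.
button band: 2.5 × 8.222 = 20.56 → 21.

right front 103; hood 169; sleeve 78; button band 21.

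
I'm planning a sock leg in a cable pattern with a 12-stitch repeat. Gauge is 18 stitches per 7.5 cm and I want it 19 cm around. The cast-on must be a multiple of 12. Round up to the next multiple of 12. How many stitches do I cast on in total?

18 / 7.5 = 2.4 sts per cm.
19 × 2.4 = 45.60 sts.
Next multiple of 12: 48.

CO 48 sts.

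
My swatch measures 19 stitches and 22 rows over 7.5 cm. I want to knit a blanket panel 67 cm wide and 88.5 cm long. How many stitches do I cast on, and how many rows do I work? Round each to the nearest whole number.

Cast on 170 stitches and work 260 rows.

Stitch gauge = 19/7.5 = 2.533 sts/cm; 67 × 2.533 = 169.73 → 170 sts.
Row gauge = 22/7.5 = 2.933 rows/cm; 88.5 × 2.933 = 259.60 → 260 rows.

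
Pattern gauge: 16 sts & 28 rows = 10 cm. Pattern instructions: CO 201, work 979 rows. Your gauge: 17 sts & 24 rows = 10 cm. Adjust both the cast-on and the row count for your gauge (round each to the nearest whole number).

Cast on 214 stitches; work 839 rows.

Stitches: 201 × 17/16 = 213.56 → 214.
Rows: 979 × 24/28 = 839.14 → 839.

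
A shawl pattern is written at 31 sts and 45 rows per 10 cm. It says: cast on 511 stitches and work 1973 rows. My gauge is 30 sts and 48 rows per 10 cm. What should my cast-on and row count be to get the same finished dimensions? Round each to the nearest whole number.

Stitches: 511 × 30/31 = 494.52 → 495.
Rows: 1973 × 48/45 = 2104.53 → 2105.

Cast on 495 stitches; work 2105 rows.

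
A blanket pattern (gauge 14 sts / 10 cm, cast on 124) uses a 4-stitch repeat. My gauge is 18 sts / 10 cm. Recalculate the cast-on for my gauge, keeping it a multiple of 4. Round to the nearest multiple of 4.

124 × 18 / 14 = 159.43.
Nearest multiple of 4: 160.

160 stitches.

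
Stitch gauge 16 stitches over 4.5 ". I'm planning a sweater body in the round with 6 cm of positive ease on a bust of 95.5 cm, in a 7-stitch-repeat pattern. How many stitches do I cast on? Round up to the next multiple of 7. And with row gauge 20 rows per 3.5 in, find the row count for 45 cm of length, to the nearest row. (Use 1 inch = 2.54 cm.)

Finished = 95.5 + 6 = 101.5 cm.
101.5 cm × 1/2.54 = 39.96 inches.
16/4.5 = 3.556 sts per in; 39.96 × 3.556 = 142.08 sts.
Next multiple of 7 → 147.
45 cm = 17.72 inches; × 5.714 = 101.24 → 101 rows.

Cast on 147 stitches; work 101 rows.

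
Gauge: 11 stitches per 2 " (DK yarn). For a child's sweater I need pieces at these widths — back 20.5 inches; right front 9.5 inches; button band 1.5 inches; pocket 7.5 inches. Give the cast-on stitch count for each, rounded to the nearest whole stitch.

back 113; right front 52; button band 8; pocket 41.

Rate = 11/2 = 5.5 sts per in.
back: 20.5 × 5.5 = 112.75 → 113.
right front: 9.5 × 5.5 = 52.25 → 52.
button band: 1.5 × 5.5 = 8.25 → 8.
pocket: 7.5 × 5.5 = 41.25 → 41.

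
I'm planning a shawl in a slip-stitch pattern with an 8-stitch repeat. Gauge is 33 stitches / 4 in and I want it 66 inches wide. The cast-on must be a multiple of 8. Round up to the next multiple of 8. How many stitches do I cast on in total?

CO 552 sts.

33 / 4 = 8.25 sts per inch.
66 × 8.25 = 544.50 sts.
Next multiple of 8: 552.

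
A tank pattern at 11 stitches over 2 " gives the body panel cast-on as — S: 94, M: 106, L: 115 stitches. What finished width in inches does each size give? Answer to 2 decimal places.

11/2 = 5.5 sts per in.
S: 94 / 5.5 = 17.091 → 17.09 in.
M: 106 / 5.5 = 19.273 → 19.27 in.
L: 115 / 5.5 = 20.909 → 20.91 in.

S 17.09 inches; M 19.27 inches; L 20.91 inches.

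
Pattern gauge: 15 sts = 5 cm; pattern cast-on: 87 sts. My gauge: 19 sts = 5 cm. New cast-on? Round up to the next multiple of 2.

CO 112 sts.

Scale factor = 19 / 15 = 1.267.
87 × 19 / 15 = 110.20 sts.
→ 112 sts.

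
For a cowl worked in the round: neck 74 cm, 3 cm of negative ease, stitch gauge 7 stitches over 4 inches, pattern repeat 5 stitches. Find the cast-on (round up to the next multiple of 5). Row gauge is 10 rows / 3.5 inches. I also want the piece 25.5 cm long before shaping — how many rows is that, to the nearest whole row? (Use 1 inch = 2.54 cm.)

Cast on 50 stitches; work 29 rows.

Finished = 74 − 3 = 71 cm.
71 cm × 1/2.54 = 27.95 inches.
7/4 = 1.75 sts per in; 27.95 × 1.75 = 48.92 sts.
Next multiple of 5 → 50.
25.5 cm = 10.04 inches; × 2.857 = 28.68 → 29 rows.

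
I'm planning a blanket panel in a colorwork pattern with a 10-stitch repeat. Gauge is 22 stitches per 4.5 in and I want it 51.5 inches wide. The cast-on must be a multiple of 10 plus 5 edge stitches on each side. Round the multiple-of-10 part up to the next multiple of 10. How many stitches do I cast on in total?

22 / 4.5 = 4.889 sts per inch.
51.5 × 4.889 = 251.78 sts.
Less 10 edge sts → 241.78 for the repeat.
Next multiple of 10: 250.
Add back 10 edge sts → 260.

CO 260 sts.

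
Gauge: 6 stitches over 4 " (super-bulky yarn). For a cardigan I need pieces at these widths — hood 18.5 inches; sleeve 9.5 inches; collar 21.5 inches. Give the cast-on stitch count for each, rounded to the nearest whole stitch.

Rate = 6/4 = 1.5 sts per in.
hood: 18.5 × 1.5 = 27.75 → 28.
sleeve: 9.5 × 1.5 = 14.25 → 14.
collar: 21.5 × 1.5 = 32.25 → 32.

hood 28; sleeve 14; collar 32.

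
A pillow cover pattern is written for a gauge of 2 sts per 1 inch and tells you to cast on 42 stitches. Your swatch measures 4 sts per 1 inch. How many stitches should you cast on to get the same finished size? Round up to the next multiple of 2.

84 stitches.

Scale factor = 4 / 2 = 2.000.
42 × 4 / 2 = 84.00 sts.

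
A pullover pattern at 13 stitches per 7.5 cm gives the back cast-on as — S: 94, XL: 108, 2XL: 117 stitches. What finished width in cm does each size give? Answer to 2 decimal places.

13/7.5 = 1.733 sts per cm.
S: 94 / 1.733 = 54.231 → 54.23 cm.
XL: 108 / 1.733 = 62.308 → 62.31 cm.
2XL: 117 / 1.733 = 67.500 → 67.50 cm.

S 54.23 cm; XL 62.31 cm; 2XL 67.50 cm.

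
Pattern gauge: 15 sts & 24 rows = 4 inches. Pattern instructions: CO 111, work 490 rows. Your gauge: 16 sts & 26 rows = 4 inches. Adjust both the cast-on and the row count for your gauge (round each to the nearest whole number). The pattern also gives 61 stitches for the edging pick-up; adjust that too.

Stitches: 111 × 16/15 = 118.40 → 118.
Rows: 490 × 26/24 = 530.83 → 531.
edging pick-up: 61 × 16/15 = 65.07 → 65.

Cast on 118 stitches; work 531 rows; edging pick-up 65 stitches.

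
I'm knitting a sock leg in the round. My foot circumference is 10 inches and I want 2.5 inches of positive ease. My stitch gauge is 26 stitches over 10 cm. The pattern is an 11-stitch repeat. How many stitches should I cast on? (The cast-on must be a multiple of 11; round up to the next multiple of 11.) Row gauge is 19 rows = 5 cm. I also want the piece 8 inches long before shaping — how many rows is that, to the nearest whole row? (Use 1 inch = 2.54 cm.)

Finished = 10 + 2.5 = 12.5 inches.
12.5 inches × 2.54 = 31.75 cm.
26/10 = 2.6 sts per cm; 31.75 × 2.6 = 82.55 sts.
Next multiple of 11 → 88.
8 inches = 20.32 cm; × 3.8 = 77.22 → 77 rows.

Cast on 88 stitches; work 77 rows.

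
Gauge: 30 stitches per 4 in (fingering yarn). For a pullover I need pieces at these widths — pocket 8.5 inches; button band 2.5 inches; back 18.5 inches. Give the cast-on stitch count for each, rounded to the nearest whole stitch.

pocket 64; button band 19; back 139.

Rate = 30/4 = 7.5 sts per in.
pocket: 8.5 × 7.5 = 63.75 → 64.
button band: 2.5 × 7.5 = 18.75 → 19.
back: 18.5 × 7.5 = 138.75 → 139.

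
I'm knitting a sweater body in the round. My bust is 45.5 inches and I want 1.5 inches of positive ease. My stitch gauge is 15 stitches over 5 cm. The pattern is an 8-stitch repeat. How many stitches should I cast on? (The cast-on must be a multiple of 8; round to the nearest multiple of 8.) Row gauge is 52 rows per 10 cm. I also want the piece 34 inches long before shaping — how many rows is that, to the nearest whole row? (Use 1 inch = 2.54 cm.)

Cast on 360 stitches; work 449 rows.

Finished = 45.5 + 1.5 = 47 inches.
47 inches × 2.54 = 119.38 cm.
15/5 = 3 sts per cm; 119.38 × 3 = 358.14 sts.
Nearest multiple of 8 → 360.
34 inches = 86.36 cm; × 5.2 = 449.07 → 449 rows.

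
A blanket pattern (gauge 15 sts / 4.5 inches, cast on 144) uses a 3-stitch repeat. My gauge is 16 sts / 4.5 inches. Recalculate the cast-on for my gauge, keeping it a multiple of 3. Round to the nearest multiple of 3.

Cast on 153 stitches.

144 × 16 / 15 = 153.60.
Nearest multiple of 3: 153.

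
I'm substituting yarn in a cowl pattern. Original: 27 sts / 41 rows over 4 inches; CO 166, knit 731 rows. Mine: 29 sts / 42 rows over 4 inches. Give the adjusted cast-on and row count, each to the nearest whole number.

Stitches: 166 × 29/27 = 178.30 → 178.
Rows: 731 × 42/41 = 748.83 → 749.

Cast on 178 stitches; work 749 rows.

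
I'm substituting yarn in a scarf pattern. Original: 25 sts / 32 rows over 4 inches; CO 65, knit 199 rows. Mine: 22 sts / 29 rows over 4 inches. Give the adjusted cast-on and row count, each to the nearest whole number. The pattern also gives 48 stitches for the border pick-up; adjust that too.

Stitches: 65 × 22/25 = 57.20 → 57.
Rows: 199 × 29/32 = 180.34 → 180.
border pick-up: 48 × 22/25 = 42.24 → 42.

Cast on 57 stitches; work 180 rows; border pick-up 42 stitches.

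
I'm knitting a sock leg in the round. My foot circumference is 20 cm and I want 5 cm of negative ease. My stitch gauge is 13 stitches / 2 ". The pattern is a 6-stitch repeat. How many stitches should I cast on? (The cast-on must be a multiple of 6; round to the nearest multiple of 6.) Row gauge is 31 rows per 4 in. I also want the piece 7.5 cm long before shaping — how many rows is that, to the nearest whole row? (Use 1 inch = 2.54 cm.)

Finished = 20 − 5 = 15 cm.
15 cm × 1/2.54 = 5.91 inches.
13/2 = 6.5 sts per in; 5.91 × 6.5 = 38.39 sts.
Nearest multiple of 6 → 36.
7.5 cm = 2.95 inches; × 7.75 = 22.88 → 23 rows.

Cast on 36 stitches; work 23 rows.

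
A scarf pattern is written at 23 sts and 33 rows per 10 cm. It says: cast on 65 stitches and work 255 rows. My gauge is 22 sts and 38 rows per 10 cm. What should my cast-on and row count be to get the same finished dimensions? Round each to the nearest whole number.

Cast on 62 stitches; work 294 rows.

Stitches: 65 × 22/23 = 62.17 → 62.
Rows: 255 × 38/33 = 293.64 → 294.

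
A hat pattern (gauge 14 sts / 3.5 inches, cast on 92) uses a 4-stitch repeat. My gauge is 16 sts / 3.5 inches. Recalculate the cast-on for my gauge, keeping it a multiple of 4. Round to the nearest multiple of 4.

104 stitches.

92 × 16 / 14 = 105.14.
Nearest multiple of 4: 104.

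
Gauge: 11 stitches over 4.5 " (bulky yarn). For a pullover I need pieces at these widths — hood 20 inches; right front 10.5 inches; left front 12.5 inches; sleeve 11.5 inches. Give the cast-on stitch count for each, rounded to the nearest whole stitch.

Rate = 11/4.5 = 2.444 sts per in.
hood: 20 × 2.444 = 48.89 → 49.
right front: 10.5 × 2.444 = 25.67 → 26.
left front: 12.5 × 2.444 = 30.56 → 31.
sleeve: 11.5 × 2.444 = 28.11 → 28.

hood 49; right front 26; left front 31; sleeve 28.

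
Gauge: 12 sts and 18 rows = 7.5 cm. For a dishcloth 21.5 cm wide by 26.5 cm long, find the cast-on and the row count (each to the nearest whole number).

Cast on 34 stitches and work 64 rows.

Stitch gauge = 12/7.5 = 1.6 sts/cm; 21.5 × 1.6 = 34.40 → 34 sts.
Row gauge = 18/7.5 = 2.4 rows/cm; 26.5 × 2.4 = 63.60 → 64 rows.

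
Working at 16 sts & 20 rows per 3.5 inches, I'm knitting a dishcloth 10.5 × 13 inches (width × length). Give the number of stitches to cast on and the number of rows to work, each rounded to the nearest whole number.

Stitch gauge = 16/3.5 = 4.571 sts/in; 10.5 × 4.571 = 48.00 → 48 sts.
Row gauge = 20/3.5 = 5.714 rows/in; 13 × 5.714 = 74.29 → 74 rows.

Cast on 48 stitches and work 74 rows.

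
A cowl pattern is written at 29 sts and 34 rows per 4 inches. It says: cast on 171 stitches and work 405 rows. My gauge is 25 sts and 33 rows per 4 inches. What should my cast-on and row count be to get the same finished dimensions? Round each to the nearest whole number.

Stitches: 171 × 25/29 = 147.41 → 147.
Rows: 405 × 33/34 = 393.09 → 393.

Cast on 147 stitches; work 393 rows.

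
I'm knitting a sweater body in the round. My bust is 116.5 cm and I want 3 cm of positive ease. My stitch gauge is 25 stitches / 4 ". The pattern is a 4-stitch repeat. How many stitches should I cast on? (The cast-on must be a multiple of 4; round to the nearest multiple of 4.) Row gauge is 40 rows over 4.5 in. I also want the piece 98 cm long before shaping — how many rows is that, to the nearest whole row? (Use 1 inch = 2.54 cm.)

Finished = 116.5 + 3 = 119.5 cm.
119.5 cm × 1/2.54 = 47.05 inches.
25/4 = 6.25 sts per in; 47.05 × 6.25 = 294.05 sts.
Nearest multiple of 4 → 296.
98 cm = 38.58 inches; × 8.889 = 342.96 → 343 rows.

Cast on 296 stitches; work 343 rows.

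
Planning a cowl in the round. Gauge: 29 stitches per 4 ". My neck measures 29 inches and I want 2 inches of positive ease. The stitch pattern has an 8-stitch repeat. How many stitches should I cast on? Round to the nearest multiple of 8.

Cast on 224 stitches.

Finished = 29 + 2 = 31 inches.
29 / 4 = 7.25 sts/in.
31 × 7.25 = 224.75 sts.
Nearest multiple of 8: 224.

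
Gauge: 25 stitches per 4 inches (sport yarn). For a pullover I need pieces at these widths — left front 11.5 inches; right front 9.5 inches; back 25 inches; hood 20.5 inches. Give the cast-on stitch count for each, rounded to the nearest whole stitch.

left front 72; right front 59; back 156; hood 128.

Rate = 25/4 = 6.25 sts per in.
left front: 11.5 × 6.25 = 71.88 → 72.
right front: 9.5 × 6.25 = 59.38 → 59.
back: 25 × 6.25 = 156.25 → 156.
hood: 20.5 × 6.25 = 128.12 → 128.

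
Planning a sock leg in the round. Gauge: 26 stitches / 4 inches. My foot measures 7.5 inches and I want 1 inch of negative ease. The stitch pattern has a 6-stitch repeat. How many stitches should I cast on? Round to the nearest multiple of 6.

Cast on 42 stitches.

Finished = 7.5 − 1 = 6.5 inches.
26 / 4 = 6.5 sts/in.
6.5 × 6.5 = 42.25 sts.
Nearest multiple of 6: 42.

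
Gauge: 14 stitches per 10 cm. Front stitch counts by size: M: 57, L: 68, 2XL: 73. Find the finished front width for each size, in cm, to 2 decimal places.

M 40.71 cm; L 48.57 cm; 2XL 52.14 cm.

14/10 = 1.4 sts per cm.
M: 57 / 1.4 = 40.714 → 40.71 cm.
L: 68 / 1.4 = 48.571 → 48.57 cm.
2XL: 73 / 1.4 = 52.143 → 52.14 cm.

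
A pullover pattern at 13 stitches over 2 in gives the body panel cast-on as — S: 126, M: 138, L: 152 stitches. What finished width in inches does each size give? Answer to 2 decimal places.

13/2 = 6.5 sts per in.
S: 126 / 6.5 = 19.385 → 19.38 in.
M: 138 / 6.5 = 21.231 → 21.23 in.
L: 152 / 6.5 = 23.385 → 23.38 in.

S 19.38 inches; M 21.23 inches; L 23.38 inches.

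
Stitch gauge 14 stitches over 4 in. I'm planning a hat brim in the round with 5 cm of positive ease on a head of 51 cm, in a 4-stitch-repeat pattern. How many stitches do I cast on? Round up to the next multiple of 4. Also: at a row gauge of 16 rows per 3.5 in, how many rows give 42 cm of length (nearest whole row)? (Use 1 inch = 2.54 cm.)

Finished = 51 + 5 = 56 cm.
56 cm × 1/2.54 = 22.05 inches.
14/4 = 3.5 sts per in; 22.05 × 3.5 = 77.17 sts.
Next multiple of 4 → 80.
42 cm = 16.54 inches; × 4.571 = 75.59 → 76 rows.

Cast on 80 stitches; work 76 rows.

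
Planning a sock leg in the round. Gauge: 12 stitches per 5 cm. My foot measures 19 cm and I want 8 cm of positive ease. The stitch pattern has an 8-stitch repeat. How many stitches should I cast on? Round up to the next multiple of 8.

CO 72 sts.

Finished = 19 + 8 = 27 cm.
12 / 5 = 2.4 sts/cm.
27 × 2.4 = 64.80 sts.
Next multiple of 8: 72.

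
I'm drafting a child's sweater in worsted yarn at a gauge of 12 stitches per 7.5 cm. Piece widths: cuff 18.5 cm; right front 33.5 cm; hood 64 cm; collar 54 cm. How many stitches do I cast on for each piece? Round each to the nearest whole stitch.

cuff 30; right front 54; hood 102; collar 86.

Rate = 12/7.5 = 1.6 sts per cm.
cuff: 18.5 × 1.6 = 29.60 → 30.
right front: 33.5 × 1.6 = 53.60 → 54.
hood: 64 × 1.6 = 102.40 → 102.
collar: 54 × 1.6 = 86.40 → 86.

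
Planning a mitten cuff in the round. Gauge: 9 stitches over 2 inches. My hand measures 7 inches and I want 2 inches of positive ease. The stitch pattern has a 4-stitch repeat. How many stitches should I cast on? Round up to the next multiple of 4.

Finished = 7 + 2 = 9 inches.
9 / 2 = 4.5 sts/in.
9 × 4.5 = 40.50 sts.
Next multiple of 4: 44.

CO 44 sts.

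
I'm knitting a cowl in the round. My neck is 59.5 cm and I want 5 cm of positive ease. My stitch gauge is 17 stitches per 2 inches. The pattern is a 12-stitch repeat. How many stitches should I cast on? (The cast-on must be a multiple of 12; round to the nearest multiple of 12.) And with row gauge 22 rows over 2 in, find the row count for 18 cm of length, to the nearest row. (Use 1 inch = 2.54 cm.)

Finished = 59.5 + 5 = 64.5 cm.
64.5 cm × 1/2.54 = 25.39 inches.
17/2 = 8.5 sts per in; 25.39 × 8.5 = 215.85 sts.
Nearest multiple of 12 → 216.
18 cm = 7.09 inches; × 11 = 77.95 → 78 rows.

Cast on 216 stitches; work 78 rows.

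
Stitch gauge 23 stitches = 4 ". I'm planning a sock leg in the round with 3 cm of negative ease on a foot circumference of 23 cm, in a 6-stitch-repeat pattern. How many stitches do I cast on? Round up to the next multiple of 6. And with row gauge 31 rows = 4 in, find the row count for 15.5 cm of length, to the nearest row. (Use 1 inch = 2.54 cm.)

Cast on 48 stitches; work 47 rows.

Finished = 23 − 3 = 20 cm.
20 cm × 1/2.54 = 7.87 inches.
23/4 = 5.75 sts per in; 7.87 × 5.75 = 45.28 sts.
Next multiple of 6 → 48.
15.5 cm = 6.10 inches; × 7.75 = 47.29 → 47 rows.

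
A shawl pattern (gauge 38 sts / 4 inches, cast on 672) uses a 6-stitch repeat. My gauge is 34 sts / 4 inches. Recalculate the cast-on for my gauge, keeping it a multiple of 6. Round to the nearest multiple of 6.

600 stitches.

672 × 34 / 38 = 601.26.
Nearest multiple of 6: 600.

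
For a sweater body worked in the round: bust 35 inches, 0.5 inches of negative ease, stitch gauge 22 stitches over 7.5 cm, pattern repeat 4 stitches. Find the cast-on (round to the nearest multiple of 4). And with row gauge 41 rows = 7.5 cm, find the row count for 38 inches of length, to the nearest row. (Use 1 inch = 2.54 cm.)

Cast on 256 stitches; work 528 rows.

Finished = 35 − 0.5 = 34.5 inches.
34.5 inches × 2.54 = 87.63 cm.
22/7.5 = 2.933 sts per cm; 87.63 × 2.933 = 257.05 sts.
Nearest multiple of 4 → 256.
38 inches = 96.52 cm; × 5.467 = 527.64 → 528 rows.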